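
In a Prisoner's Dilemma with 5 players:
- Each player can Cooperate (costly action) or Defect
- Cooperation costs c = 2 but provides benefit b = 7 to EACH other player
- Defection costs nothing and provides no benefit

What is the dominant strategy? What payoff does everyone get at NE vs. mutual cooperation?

Dominant: Defect; NE payoff = 0; Coop payoff = 26

Work:
Defect dominates (saves cost c = 2, benefit to others is external)
NE: All defect → everyone gets 0
If all cooperate: each receives (4)×7 - 2 = 26
Social dilemma: 26 > 0 but NE gives 0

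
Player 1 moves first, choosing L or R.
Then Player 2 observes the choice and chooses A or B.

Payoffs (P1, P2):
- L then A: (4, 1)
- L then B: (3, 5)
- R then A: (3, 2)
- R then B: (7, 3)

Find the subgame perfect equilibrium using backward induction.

P1 plays R, P2 plays B after L and B after R; Payoff (7, 3)

Work:
Backward induction:
After L: P2 chooses B → P1 gets 3
After R: P2 chooses B → P1 gets 7
P1 chooses R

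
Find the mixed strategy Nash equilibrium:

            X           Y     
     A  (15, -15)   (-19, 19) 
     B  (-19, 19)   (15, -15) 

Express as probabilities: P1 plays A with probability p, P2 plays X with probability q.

p = 0.5, q = 0.5

Work:
Find probabilities that make opponent indifferent:
P2 chooses q to make P1 indifferent between A and B
P1 chooses p to make P2 indifferent between X and Y
Mixed NE: P1 plays (A: 0.5, B: 0.5), P2 plays (X: 0.5, Y: 0.5)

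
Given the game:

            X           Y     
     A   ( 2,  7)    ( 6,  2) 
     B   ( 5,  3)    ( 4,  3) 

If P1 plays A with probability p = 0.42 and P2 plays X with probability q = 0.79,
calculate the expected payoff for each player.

E[P1] = 3.971, E[P2] = 4.239

Work:
E[P1] = p·q·π₁(A,X) + p·(1-q)·π₁(A,Y) + (1-p)·q·π₁(B,X) + (1-p)·(1-q)·π₁(B,Y)
= 0.42·0.79·2 + 0.42·0.21·6 + 0.58·0.79·5 + 0.58·0.21·4
= 3.971

E[P2] = 4.239 (similar calculation)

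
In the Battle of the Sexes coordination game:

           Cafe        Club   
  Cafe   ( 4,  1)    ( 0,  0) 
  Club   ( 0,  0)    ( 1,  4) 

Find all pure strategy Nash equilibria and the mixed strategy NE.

Pure NE: (Cafe, Cafe) and (Club, Club); Mixed NE: p = 0.8, q = 0.2

Work:
Check pure NE:
(Cafe, Cafe): (4, 1) - no unilateral deviation beneficial
(Club, Club): (1, 4) - no unilateral deviation beneficial
Mixed NE: P1 plays Cafe with p = 0.8, P2 plays Cafe with q = 0.2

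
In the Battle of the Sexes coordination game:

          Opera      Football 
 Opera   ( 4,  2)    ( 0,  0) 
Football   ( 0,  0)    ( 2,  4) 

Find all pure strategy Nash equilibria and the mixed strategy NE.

Pure NE: (Opera, Opera) and (Football, Football); Mixed NE: p = 0.6667, q = 0.3333

Work:
Check pure NE:
(Opera, Opera): (4, 2) - no unilateral deviation beneficial
(Football, Football): (2, 4) - no unilateral deviation beneficial
Mixed NE: P1 plays Opera with p = 0.6667, P2 plays Opera with q = 0.3333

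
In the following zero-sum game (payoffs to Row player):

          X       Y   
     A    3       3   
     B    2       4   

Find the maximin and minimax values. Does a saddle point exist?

Maximin = 3, Minimax = 3, Saddle: True

Work:
Row minimums: [3, 2] → maximin = 3
Column maximums: [3, 4] → minimax = 3
Saddle point exists! Game value = 3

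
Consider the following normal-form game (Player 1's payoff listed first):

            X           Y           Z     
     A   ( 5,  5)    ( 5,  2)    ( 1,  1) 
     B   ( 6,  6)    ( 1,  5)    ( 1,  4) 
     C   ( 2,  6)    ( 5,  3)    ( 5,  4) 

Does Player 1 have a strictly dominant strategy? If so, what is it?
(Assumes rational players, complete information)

No strictly dominant strategy exists for Player 1

Work:
A strategy strictly dominates another if it gives a strictly higher payoff against every opponent action. Compare each pair of P1's strategies column-by-column:
  A vs B: [5 vs 6, 5 vs 1, 1 vs 1] → A does not strictly dominate B (column X: 5 ≤ 6)
  A vs C: [5 vs 2, 5 vs 5, 1 vs 5] → A does not strictly dominate C (column Y: 5 ≤ 5)
  B vs A: [6 vs 5, 1 vs 5, 1 vs 1] → B does not strictly dominate A (column Y: 1 ≤ 5)
  B vs C: [6 vs 2, 1 vs 5, 1 vs 5] → B does not strictly dominate C (column Y: 1 ≤ 5)
  C vs A: [2 vs 5, 5 vs 5, 5 vs 1] → C does not strictly dominate A (column X: 2 ≤ 5)
  C vs B: [2 vs 6, 5 vs 1, 5 vs 1] → C does not strictly dominate B (column X: 2 ≤ 6)
No single strategy strictly dominates all others → no strictly dominant strategy.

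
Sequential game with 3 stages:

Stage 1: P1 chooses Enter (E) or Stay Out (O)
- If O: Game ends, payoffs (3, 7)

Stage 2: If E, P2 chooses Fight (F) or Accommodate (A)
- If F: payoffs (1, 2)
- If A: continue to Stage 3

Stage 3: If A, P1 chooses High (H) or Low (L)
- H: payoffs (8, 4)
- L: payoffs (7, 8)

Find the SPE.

SPE: (E, A, H); Outcome (8, 4)

Work:
Stage 3: P1 chooses H (8 vs 7)
Stage 2: P2: F->2, A->4 (anticipating H). Choose A
Stage 1: P1: O->3, E->8 (anticipating A, H). Choose E
SPE path: E -> A -> H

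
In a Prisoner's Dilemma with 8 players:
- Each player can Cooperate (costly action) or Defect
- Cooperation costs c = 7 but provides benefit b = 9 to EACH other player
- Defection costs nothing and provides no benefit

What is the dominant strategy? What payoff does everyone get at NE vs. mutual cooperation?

Dominant: Defect; NE payoff = 0; Coop payoff = 56

Work:
Defect dominates (saves cost c = 7, benefit to others is external)
NE: All defect → everyone gets 0
If all cooperate: each receives (7)×9 - 7 = 56
Social dilemma: 56 > 0 but NE gives 0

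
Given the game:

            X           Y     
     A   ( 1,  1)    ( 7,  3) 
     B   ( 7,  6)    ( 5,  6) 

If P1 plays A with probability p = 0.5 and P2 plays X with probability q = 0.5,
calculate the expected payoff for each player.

E[P1] = 5.0, E[P2] = 4.0

Work:
E[P1] = p·q·π₁(A,X) + p·(1-q)·π₁(A,Y) + (1-p)·q·π₁(B,X) + (1-p)·(1-q)·π₁(B,Y)
= 0.5·0.5·1 + 0.5·0.5·7 + 0.5·0.5·7 + 0.5·0.5·5
= 5.0

E[P2] = 4.0 (similar calculation)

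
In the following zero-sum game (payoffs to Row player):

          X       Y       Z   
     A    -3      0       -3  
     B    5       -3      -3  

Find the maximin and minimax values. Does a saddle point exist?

Maximin = -3, Minimax = -3, Saddle: True

Work:
Row minimums: [-3, -3] → maximin = -3
Column maximums: [5, 0, -3] → minimax = -3
Saddle point exists! Game value = -3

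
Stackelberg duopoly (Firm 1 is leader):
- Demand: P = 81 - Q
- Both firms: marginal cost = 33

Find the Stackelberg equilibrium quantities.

q₁* (leader) = 24.0, q₂* (follower) = 12.0

Work:
Follower's reaction: q₂ = (a - c - q₁)/2
Leader substitutes: π₁ = q₁·(a - q₁ - (a-c-q₁)/2 - c)
FOC: q₁* = (81 - 33)/2 = 24.00
Then: q₂* = (81 - 33 - 24.0)/2 = 12.00
Leader has first-mover advantage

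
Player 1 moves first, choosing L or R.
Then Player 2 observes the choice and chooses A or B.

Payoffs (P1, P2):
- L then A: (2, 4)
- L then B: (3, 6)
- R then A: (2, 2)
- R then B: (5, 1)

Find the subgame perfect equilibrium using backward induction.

P1 plays L, P2 plays B after L and A after R; Payoff (3, 6)

Work:
Backward induction:
After L: P2 chooses B → P1 gets 3
After R: P2 chooses A → P1 gets 2
P1 chooses L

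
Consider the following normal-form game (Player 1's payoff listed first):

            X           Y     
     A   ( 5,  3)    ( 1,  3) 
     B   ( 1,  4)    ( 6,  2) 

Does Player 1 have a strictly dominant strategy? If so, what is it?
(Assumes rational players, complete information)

No strictly dominant strategy exists for Player 1

Work:
A strategy strictly dominates another if it gives a strictly higher payoff against every opponent action. Compare each pair of P1's strategies column-by-column:
  A vs B: [5 vs 1, 1 vs 6] → A does not strictly dominate B (column Y: 1 ≤ 6)
  B vs A: [1 vs 5, 6 vs 1] → B does not strictly dominate A (column X: 1 ≤ 5)
No single strategy strictly dominates all others → no strictly dominant strategy.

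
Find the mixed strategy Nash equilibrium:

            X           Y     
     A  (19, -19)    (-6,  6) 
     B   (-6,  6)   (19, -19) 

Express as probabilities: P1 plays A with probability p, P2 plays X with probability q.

p = 0.5, q = 0.5

Work:
Find probabilities that make opponent indifferent:
P2 chooses q to make P1 indifferent between A and B
P1 chooses p to make P2 indifferent between X and Y
Mixed NE: P1 plays (A: 0.5, B: 0.5), P2 plays (X: 0.5, Y: 0.5)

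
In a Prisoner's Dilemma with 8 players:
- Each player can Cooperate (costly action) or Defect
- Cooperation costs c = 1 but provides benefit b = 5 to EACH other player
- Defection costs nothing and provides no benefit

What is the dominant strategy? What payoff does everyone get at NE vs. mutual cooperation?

Dominant: Defect; NE payoff = 0; Coop payoff = 34

Work:
Defect dominates (saves cost c = 1, benefit to others is external)
NE: All defect → everyone gets 0
If all cooperate: each receives (7)×5 - 1 = 34
Social dilemma: 34 > 0 but NE gives 0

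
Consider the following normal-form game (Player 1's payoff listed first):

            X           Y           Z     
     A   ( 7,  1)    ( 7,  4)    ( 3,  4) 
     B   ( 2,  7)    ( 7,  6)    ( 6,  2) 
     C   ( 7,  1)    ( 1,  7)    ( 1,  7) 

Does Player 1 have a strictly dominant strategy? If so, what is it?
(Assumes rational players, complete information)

No strictly dominant strategy exists for Player 1

Work:
A strategy strictly dominates another if it gives a strictly higher payoff against every opponent action. Compare each pair of P1's strategies column-by-column:
  A vs B: [7 vs 2, 7 vs 7, 3 vs 6] → A does not strictly dominate B (column Y: 7 ≤ 7)
  A vs C: [7 vs 7, 7 vs 1, 3 vs 1] → A does not strictly dominate C (column X: 7 ≤ 7)
  B vs A: [2 vs 7, 7 vs 7, 6 vs 3] → B does not strictly dominate A (column X: 2 ≤ 7)
  B vs C: [2 vs 7, 7 vs 1, 6 vs 1] → B does not strictly dominate C (column X: 2 ≤ 7)
  C vs A: [7 vs 7, 1 vs 7, 1 vs 3] → C does not strictly dominate A (column X: 7 ≤ 7)
  C vs B: [7 vs 2, 1 vs 7, 1 vs 6] → C does not strictly dominate B (column Y: 1 ≤ 7)
No single strategy strictly dominates all others → no strictly dominant strategy.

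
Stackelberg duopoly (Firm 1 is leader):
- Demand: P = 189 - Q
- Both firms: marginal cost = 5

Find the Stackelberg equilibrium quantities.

q₁* (leader) = 92.0, q₂* (follower) = 46.0

Work:
Follower's reaction: q₂ = (a - c - q₁)/2
Leader substitutes: π₁ = q₁·(a - q₁ - (a-c-q₁)/2 - c)
FOC: q₁* = (189 - 5)/2 = 92.00
Then: q₂* = (189 - 5 - 92.0)/2 = 46.00
Leader has first-mover advantage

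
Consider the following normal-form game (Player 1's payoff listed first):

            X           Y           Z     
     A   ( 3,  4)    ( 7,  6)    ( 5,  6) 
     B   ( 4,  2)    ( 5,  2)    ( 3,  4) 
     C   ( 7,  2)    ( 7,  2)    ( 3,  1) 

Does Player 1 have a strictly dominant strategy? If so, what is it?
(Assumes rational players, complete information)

No strictly dominant strategy exists for Player 1

Work:
A strategy strictly dominates another if it gives a strictly higher payoff against every opponent action. Compare each pair of P1's strategies column-by-column:
  A vs B: [3 vs 4, 7 vs 5, 5 vs 3] → A does not strictly dominate B (column X: 3 ≤ 4)
  A vs C: [3 vs 7, 7 vs 7, 5 vs 3] → A does not strictly dominate C (column X: 3 ≤ 7)
  B vs A: [4 vs 3, 5 vs 7, 3 vs 5] → B does not strictly dominate A (column Y: 5 ≤ 7)
  B vs C: [4 vs 7, 5 vs 7, 3 vs 3] → B does not strictly dominate C (column X: 4 ≤ 7)
  C vs A: [7 vs 3, 7 vs 7, 3 vs 5] → C does not strictly dominate A (column Y: 7 ≤ 7)
  C vs B: [7 vs 4, 7 vs 5, 3 vs 3] → C does not strictly dominate B (column Z: 3 ≤ 3)
No single strategy strictly dominates all others → no strictly dominant strategy.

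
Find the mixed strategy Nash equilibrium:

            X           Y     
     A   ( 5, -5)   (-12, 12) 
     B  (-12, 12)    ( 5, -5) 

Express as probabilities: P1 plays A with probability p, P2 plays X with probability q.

p = 0.5, q = 0.5

Work:
Find probabilities that make opponent indifferent:
P2 chooses q to make P1 indifferent between A and B
P1 chooses p to make P2 indifferent between X and Y
Mixed NE: P1 plays (A: 0.5, B: 0.5), P2 plays (X: 0.5, Y: 0.5)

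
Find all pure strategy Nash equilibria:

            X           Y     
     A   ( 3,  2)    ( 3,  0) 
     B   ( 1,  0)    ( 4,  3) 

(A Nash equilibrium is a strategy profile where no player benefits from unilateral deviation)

Nash equilibrium: (A, X), (B, Y)

Work:
Best responses:
  P1 vs X: payoffs [3, 1] → best response A (payoff 3)
  P1 vs Y: payoffs [3, 4] → best response B (payoff 4)
  P2 vs A: payoffs [2, 0] → best response X (payoff 2)
  P2 vs B: payoffs [0, 3] → best response Y (payoff 3)
Mutual best responses: (A,X), (B,Y) → Nash equilibria.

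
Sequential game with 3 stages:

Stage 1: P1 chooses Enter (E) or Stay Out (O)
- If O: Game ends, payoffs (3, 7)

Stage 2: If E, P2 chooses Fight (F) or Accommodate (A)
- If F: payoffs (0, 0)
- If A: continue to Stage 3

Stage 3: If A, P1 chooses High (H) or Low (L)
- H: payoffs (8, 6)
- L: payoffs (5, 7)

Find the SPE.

SPE: (E, A, H); Outcome (8, 6)

Work:
Stage 3: P1 chooses H (8 vs 5)
Stage 2: P2: F->0, A->6 (anticipating H). Choose A
Stage 1: P1: O->3, E->8 (anticipating A, H). Choose E
SPE path: E -> A -> H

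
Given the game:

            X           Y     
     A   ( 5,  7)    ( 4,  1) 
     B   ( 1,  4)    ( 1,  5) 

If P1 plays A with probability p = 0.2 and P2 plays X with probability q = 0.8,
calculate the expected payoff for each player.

E[P1] = 1.76, E[P2] = 4.52

Work:
E[P1] = p·q·π₁(A,X) + p·(1-q)·π₁(A,Y) + (1-p)·q·π₁(B,X) + (1-p)·(1-q)·π₁(B,Y)
= 0.2·0.8·5 + 0.2·0.2·4 + 0.8·0.8·1 + 0.8·0.2·1
= 1.76

E[P2] = 4.52 (similar calculation)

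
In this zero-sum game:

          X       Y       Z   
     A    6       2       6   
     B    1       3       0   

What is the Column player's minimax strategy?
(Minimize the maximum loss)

Column should play Y, value = 3

Work:
Column player minimizes Row's maximum payoff:
Column X: max payoff to Row = 6
Column Y: max payoff to Row = 3
Column Z: max payoff to Row = 6
Minimum is 3, achieved by column Y.
Minimax strategy: Y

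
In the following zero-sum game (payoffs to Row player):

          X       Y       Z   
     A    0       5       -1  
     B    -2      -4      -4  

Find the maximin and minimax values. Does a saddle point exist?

Maximin = -1, Minimax = -1, Saddle: True

Work:
Row minimums: [-1, -4] → maximin = -1
Column maximums: [0, 5, -1] → minimax = -1
Saddle point exists! Game value = -1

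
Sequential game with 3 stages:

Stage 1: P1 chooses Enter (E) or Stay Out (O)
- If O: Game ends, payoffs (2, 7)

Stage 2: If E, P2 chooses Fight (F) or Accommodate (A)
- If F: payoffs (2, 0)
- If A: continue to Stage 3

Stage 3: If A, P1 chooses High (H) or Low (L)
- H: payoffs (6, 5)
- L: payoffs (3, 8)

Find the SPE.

SPE: (E, A, H); Outcome (6, 5)

Work:
Stage 3: P1 chooses H (6 vs 3)
Stage 2: P2: F->0, A->5 (anticipating H). Choose A
Stage 1: P1: O->2, E->6 (anticipating A, H). Choose E
SPE path: E -> A -> H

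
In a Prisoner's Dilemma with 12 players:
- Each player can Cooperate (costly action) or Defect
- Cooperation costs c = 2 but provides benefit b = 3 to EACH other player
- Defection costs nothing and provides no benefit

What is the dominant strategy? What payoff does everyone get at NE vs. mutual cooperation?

Dominant: Defect; NE payoff = 0; Coop payoff = 31

Work:
Defect dominates (saves cost c = 2, benefit to others is external)
NE: All defect → everyone gets 0
If all cooperate: each receives (11)×3 - 2 = 31
Social dilemma: 31 > 0 but NE gives 0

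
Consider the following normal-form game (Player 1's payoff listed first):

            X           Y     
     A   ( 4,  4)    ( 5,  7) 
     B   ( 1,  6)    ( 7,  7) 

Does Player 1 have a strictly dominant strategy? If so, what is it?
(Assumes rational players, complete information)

No strictly dominant strategy exists for Player 1

Work:
A strategy strictly dominates another if it gives a strictly higher payoff against every opponent action. Compare each pair of P1's strategies column-by-column:
  A vs B: [4 vs 1, 5 vs 7] → A does not strictly dominate B (column Y: 5 ≤ 7)
  B vs A: [1 vs 4, 7 vs 5] → B does not strictly dominate A (column X: 1 ≤ 4)
No single strategy strictly dominates all others → no strictly dominant strategy.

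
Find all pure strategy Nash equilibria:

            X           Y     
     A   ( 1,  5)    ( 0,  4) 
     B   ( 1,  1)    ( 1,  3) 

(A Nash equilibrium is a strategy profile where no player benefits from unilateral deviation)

Nash equilibrium: (A, X), (B, Y)

Work:
Best responses:
  P1 vs X: payoffs [1, 1] → best response A/B (payoff 1)
  P1 vs Y: payoffs [0, 1] → best response B (payoff 1)
  P2 vs A: payoffs [5, 4] → best response X (payoff 5)
  P2 vs B: payoffs [1, 3] → best response Y (payoff 3)
Mutual best responses: (A,X), (B,Y) → Nash equilibria.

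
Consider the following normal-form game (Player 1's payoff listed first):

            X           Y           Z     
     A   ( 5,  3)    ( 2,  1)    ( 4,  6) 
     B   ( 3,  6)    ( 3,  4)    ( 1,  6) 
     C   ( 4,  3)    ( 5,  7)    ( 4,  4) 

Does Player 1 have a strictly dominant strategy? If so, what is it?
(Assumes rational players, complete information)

No strictly dominant strategy exists for Player 1

Work:
A strategy strictly dominates another if it gives a strictly higher payoff against every opponent action. Compare each pair of P1's strategies column-by-column:
  A vs B: [5 vs 3, 2 vs 3, 4 vs 1] → A does not strictly dominate B (column Y: 2 ≤ 3)
  A vs C: [5 vs 4, 2 vs 5, 4 vs 4] → A does not strictly dominate C (column Y: 2 ≤ 5)
  B vs A: [3 vs 5, 3 vs 2, 1 vs 4] → B does not strictly dominate A (column X: 3 ≤ 5)
  B vs C: [3 vs 4, 3 vs 5, 1 vs 4] → B does not strictly dominate C (column X: 3 ≤ 4)
  C vs A: [4 vs 5, 5 vs 2, 4 vs 4] → C does not strictly dominate A (column X: 4 ≤ 5)
  C vs B: [4 vs 3, 5 vs 3, 4 vs 1] → C strictly dominates B
No single strategy strictly dominates all others → no strictly dominant strategy.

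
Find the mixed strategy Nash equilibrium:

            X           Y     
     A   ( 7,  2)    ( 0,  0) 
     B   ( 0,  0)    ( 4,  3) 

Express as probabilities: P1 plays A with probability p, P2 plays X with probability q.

p = 0.6, q = 0.3636

Work:
Find probabilities that make opponent indifferent:
P2 chooses q to make P1 indifferent between A and B
P1 chooses p to make P2 indifferent between X and Y
Mixed NE: P1 plays (A: 0.6, B: 0.4), P2 plays (X: 0.3636, Y: 0.6364)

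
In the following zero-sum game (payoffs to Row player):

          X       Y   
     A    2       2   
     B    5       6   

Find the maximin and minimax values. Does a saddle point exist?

Maximin = 5, Minimax = 5, Saddle: True

Work:
Row minimums: [2, 5] → maximin = 5
Column maximums: [5, 6] → minimax = 5
Saddle point exists! Game value = 5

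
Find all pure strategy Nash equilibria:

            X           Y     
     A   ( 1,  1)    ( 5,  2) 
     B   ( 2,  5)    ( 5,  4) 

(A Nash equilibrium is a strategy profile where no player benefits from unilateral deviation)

Nash equilibrium: (A, Y), (B, X)

Work:
Best responses:
  P1 vs X: payoffs [1, 2] → best response B (payoff 2)
  P1 vs Y: payoffs [5, 5] → best response A/B (payoff 5)
  P2 vs A: payoffs [1, 2] → best response Y (payoff 2)
  P2 vs B: payoffs [5, 4] → best response X (payoff 5)
Mutual best responses: (A,Y), (B,X) → Nash equilibria.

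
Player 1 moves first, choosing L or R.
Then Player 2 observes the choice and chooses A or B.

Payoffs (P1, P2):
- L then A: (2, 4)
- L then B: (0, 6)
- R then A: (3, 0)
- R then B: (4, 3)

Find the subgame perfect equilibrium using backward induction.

P1 plays R, P2 plays B after L and B after R; Payoff (4, 3)

Work:
Backward induction:
After L: P2 chooses B → P1 gets 0
After R: P2 chooses B → P1 gets 4
P1 chooses R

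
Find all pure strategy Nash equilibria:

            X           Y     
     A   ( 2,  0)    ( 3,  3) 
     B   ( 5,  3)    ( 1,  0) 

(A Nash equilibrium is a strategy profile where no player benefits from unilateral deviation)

Nash equilibrium: (A, Y), (B, X)

Work:
Best responses:
  P1 vs X: payoffs [2, 5] → best response B (payoff 5)
  P1 vs Y: payoffs [3, 1] → best response A (payoff 3)
  P2 vs A: payoffs [0, 3] → best response Y (payoff 3)
  P2 vs B: payoffs [3, 0] → best response X (payoff 3)
Mutual best responses: (A,Y), (B,X) → Nash equilibria.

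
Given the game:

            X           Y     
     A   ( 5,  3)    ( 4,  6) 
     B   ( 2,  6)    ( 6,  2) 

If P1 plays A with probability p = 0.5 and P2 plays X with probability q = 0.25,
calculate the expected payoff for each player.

E[P1] = 4.625, E[P2] = 4.125

Work:
E[P1] = p·q·π₁(A,X) + p·(1-q)·π₁(A,Y) + (1-p)·q·π₁(B,X) + (1-p)·(1-q)·π₁(B,Y)
= 0.5·0.25·5 + 0.5·0.75·4 + 0.5·0.25·2 + 0.5·0.75·6
= 4.625

E[P2] = 4.125 (similar calculation)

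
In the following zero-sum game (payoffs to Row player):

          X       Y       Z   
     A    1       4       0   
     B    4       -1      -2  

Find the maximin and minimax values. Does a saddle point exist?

Maximin = 0, Minimax = 0, Saddle: True

Work:
Row minimums: [0, -2] → maximin = 0
Column maximums: [4, 4, 0] → minimax = 0
Saddle point exists! Game value = 0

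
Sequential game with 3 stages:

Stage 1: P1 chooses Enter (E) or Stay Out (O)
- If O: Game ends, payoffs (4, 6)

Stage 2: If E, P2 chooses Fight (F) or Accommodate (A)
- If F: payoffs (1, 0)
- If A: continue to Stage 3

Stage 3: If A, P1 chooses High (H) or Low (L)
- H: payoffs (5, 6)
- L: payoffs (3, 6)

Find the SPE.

SPE: (E, A, H); Outcome (5, 6)

Work:
Stage 3: P1 chooses H (5 vs 3)
Stage 2: P2: F->0, A->6 (anticipating H). Choose A
Stage 1: P1: O->4, E->5 (anticipating A, H). Choose E
SPE path: E -> A -> H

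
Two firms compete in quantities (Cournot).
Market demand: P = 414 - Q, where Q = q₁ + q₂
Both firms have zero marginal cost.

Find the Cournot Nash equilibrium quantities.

q₁* = q₂* = 138.0; P* = 138.0

Work:
Profit: π_i = P·q_i = (a - q_i - q_j)·q_i
FOC: ∂π_i/∂q_i = a - 2q_i - q_j = 0
Reaction function: q_i = (414 - q_j)/2
Symmetry: q* = 414/3 = 138.0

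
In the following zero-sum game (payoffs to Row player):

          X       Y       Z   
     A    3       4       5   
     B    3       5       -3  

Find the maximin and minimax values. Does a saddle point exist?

Maximin = 3, Minimax = 3, Saddle: True

Work:
Row minimums: [3, -3] → maximin = 3
Column maximums: [3, 5, 5] → minimax = 3
Saddle point exists! Game value = 3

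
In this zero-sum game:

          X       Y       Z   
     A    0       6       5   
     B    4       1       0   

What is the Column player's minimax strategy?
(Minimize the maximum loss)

Column should play X, value = 4

Work:
Column player minimizes Row's maximum payoff:
Column X: max payoff to Row = 4
Column Y: max payoff to Row = 6
Column Z: max payoff to Row = 5
Minimum is 4, achieved by column X.
Minimax strategy: X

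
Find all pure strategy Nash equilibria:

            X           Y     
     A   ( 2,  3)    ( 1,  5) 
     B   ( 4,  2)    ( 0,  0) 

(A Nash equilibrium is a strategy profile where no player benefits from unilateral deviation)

Nash equilibrium: (A, Y), (B, X)

Work:
Best responses:
  P1 vs X: payoffs [2, 4] → best response B (payoff 4)
  P1 vs Y: payoffs [1, 0] → best response A (payoff 1)
  P2 vs A: payoffs [3, 5] → best response Y (payoff 5)
  P2 vs B: payoffs [2, 0] → best response X (payoff 2)
Mutual best responses: (A,Y), (B,X) → Nash equilibria.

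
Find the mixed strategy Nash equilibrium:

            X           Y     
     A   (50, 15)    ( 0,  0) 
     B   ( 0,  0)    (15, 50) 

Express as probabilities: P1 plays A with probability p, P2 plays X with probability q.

p = 0.7692, q = 0.2308

Work:
Find probabilities that make opponent indifferent:
P2 chooses q to make P1 indifferent between A and B
P1 chooses p to make P2 indifferent between X and Y
Mixed NE: P1 plays (A: 0.7692, B: 0.2308), P2 plays (X: 0.2308, Y: 0.7692)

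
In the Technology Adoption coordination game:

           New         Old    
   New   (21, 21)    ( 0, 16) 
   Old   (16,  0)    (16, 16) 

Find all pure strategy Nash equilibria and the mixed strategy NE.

Pure NE: (New, New) and (Old, Old); Mixed NE: p = 0.7619, q = 0.7619

Work:
Check pure NE:
(New, New): (21, 21) - no unilateral deviation beneficial
(Old, Old): (16, 16) - no unilateral deviation beneficial
Mixed NE: P1 plays New with p = 0.7619, P2 plays New with q = 0.7619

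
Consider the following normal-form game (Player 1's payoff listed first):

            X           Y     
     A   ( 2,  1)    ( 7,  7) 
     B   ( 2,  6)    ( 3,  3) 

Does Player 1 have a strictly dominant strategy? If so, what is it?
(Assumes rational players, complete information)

No strictly dominant strategy exists for Player 1

Work:
A strategy strictly dominates another if it gives a strictly higher payoff against every opponent action. Compare each pair of P1's strategies column-by-column:
  A vs B: [2 vs 2, 7 vs 3] → A does not strictly dominate B (column X: 2 ≤ 2)
  B vs A: [2 vs 2, 3 vs 7] → B does not strictly dominate A (column X: 2 ≤ 2)
No single strategy strictly dominates all others → no strictly dominant strategy.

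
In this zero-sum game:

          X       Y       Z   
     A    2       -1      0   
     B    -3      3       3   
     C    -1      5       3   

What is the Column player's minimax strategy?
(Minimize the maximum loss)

Column should play X, value = 2

Work:
Column player minimizes Row's maximum payoff:
Column X: max payoff to Row = 2
Column Y: max payoff to Row = 5
Column Z: max payoff to Row = 3
Minimum is 2, achieved by column X.
Minimax strategy: X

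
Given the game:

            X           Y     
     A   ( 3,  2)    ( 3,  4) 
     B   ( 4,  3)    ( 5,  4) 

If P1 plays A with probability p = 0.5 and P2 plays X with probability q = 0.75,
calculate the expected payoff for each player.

E[P1] = 3.625, E[P2] = 2.875

Work:
E[P1] = p·q·π₁(A,X) + p·(1-q)·π₁(A,Y) + (1-p)·q·π₁(B,X) + (1-p)·(1-q)·π₁(B,Y)
= 0.5·0.75·3 + 0.5·0.25·3 + 0.5·0.75·4 + 0.5·0.25·5
= 3.625

E[P2] = 2.875 (similar calculation)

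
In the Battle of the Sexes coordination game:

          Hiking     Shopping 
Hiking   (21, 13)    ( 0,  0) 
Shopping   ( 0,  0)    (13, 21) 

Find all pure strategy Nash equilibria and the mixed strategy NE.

Pure NE: (Hiking, Hiking) and (Shopping, Shopping); Mixed NE: p = 0.6176, q = 0.3824

Work:
Check pure NE:
(Hiking, Hiking): (21, 13) - no unilateral deviation beneficial
(Shopping, Shopping): (13, 21) - no unilateral deviation beneficial
Mixed NE: P1 plays Hiking with p = 0.6176, P2 plays Hiking with q = 0.3824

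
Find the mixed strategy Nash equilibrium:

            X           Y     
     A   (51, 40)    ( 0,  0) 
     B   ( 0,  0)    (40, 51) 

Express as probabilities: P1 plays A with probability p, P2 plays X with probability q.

p = 0.5604, q = 0.4396

Work:
Find probabilities that make opponent indifferent:
P2 chooses q to make P1 indifferent between A and B
P1 chooses p to make P2 indifferent between X and Y
Mixed NE: P1 plays (A: 0.5604, B: 0.4396), P2 plays (X: 0.4396, Y: 0.5604)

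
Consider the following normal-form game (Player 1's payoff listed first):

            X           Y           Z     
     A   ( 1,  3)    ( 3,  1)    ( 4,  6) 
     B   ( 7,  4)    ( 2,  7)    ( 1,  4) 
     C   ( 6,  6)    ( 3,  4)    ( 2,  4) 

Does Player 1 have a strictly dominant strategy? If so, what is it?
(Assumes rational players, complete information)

No strictly dominant strategy exists for Player 1

Work:
A strategy strictly dominates another if it gives a strictly higher payoff against every opponent action. Compare each pair of P1's strategies column-by-column:
  A vs B: [1 vs 7, 3 vs 2, 4 vs 1] → A does not strictly dominate B (column X: 1 ≤ 7)
  A vs C: [1 vs 6, 3 vs 3, 4 vs 2] → A does not strictly dominate C (column X: 1 ≤ 6)
  B vs A: [7 vs 1, 2 vs 3, 1 vs 4] → B does not strictly dominate A (column Y: 2 ≤ 3)
  B vs C: [7 vs 6, 2 vs 3, 1 vs 2] → B does not strictly dominate C (column Y: 2 ≤ 3)
  C vs A: [6 vs 1, 3 vs 3, 2 vs 4] → C does not strictly dominate A (column Y: 3 ≤ 3)
  C vs B: [6 vs 7, 3 vs 2, 2 vs 1] → C does not strictly dominate B (column X: 6 ≤ 7)
No single strategy strictly dominates all others → no strictly dominant strategy.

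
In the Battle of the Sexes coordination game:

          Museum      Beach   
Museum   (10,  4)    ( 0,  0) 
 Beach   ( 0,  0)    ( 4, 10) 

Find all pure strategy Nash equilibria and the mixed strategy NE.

Pure NE: (Museum, Museum) and (Beach, Beach); Mixed NE: p = 0.7143, q = 0.2857

Work:
Check pure NE:
(Museum, Museum): (10, 4) - no unilateral deviation beneficial
(Beach, Beach): (4, 10) - no unilateral deviation beneficial
Mixed NE: P1 plays Museum with p = 0.7143, P2 plays Museum with q = 0.2857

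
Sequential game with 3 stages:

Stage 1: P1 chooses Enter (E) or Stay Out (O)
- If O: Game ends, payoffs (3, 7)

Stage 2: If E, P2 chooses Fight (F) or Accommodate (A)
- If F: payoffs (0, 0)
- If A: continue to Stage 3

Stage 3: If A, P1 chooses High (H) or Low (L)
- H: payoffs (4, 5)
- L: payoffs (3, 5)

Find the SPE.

SPE: (E, A, H); Outcome (4, 5)

Work:
Stage 3: P1 chooses H (4 vs 3)
Stage 2: P2: F->0, A->5 (anticipating H). Choose A
Stage 1: P1: O->3, E->4 (anticipating A, H). Choose E
SPE path: E -> A -> H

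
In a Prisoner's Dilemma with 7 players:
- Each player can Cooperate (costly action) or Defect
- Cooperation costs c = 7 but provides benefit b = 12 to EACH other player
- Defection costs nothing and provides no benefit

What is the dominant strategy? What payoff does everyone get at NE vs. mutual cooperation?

Dominant: Defect; NE payoff = 0; Coop payoff = 65

Work:
Defect dominates (saves cost c = 7, benefit to others is external)
NE: All defect → everyone gets 0
If all cooperate: each receives (6)×12 - 7 = 65
Social dilemma: 65 > 0 but NE gives 0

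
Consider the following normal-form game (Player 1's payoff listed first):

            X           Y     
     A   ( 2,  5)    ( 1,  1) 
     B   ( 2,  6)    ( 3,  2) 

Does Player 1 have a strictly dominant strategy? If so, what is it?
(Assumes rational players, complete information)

No strictly dominant strategy exists for Player 1

Work:
A strategy strictly dominates another if it gives a strictly higher payoff against every opponent action. Compare each pair of P1's strategies column-by-column:
  A vs B: [2 vs 2, 1 vs 3] → A does not strictly dominate B (column X: 2 ≤ 2)
  B vs A: [2 vs 2, 3 vs 1] → B does not strictly dominate A (column X: 2 ≤ 2)
No single strategy strictly dominates all others → no strictly dominant strategy.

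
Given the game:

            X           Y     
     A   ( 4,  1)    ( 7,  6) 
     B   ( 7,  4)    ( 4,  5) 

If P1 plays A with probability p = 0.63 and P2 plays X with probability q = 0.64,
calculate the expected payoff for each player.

E[P1] = 5.3908, E[P2] = 3.3772

Work:
E[P1] = p·q·π₁(A,X) + p·(1-q)·π₁(A,Y) + (1-p)·q·π₁(B,X) + (1-p)·(1-q)·π₁(B,Y)
= 0.63·0.64·4 + 0.63·0.36·7 + 0.37·0.64·7 + 0.37·0.36·4
= 5.3908

E[P2] = 3.3772 (similar calculation)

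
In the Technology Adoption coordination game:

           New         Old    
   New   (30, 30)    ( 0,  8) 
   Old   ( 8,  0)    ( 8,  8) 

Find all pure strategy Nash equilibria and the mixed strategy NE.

Pure NE: (New, New) and (Old, Old); Mixed NE: p = 0.2667, q = 0.2667

Work:
Check pure NE:
(New, New): (30, 30) - no unilateral deviation beneficial
(Old, Old): (8, 8) - no unilateral deviation beneficial
Mixed NE: P1 plays New with p = 0.2667, P2 plays New with q = 0.2667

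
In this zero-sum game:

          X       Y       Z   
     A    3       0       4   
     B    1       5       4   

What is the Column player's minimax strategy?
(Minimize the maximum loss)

Column should play X, value = 3

Work:
Column player minimizes Row's maximum payoff:
Column X: max payoff to Row = 3
Column Y: max payoff to Row = 5
Column Z: max payoff to Row = 4
Minimum is 3, achieved by column X.
Minimax strategy: X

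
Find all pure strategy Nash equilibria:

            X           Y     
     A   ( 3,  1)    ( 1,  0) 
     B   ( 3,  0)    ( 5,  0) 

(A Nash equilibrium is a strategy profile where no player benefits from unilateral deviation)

Nash equilibrium: (A, X), (B, X), (B, Y)

Work:
Best responses:
  P1 vs X: payoffs [3, 3] → best response A/B (payoff 3)
  P1 vs Y: payoffs [1, 5] → best response B (payoff 5)
  P2 vs A: payoffs [1, 0] → best response X (payoff 1)
  P2 vs B: payoffs [0, 0] → best response X/Y (payoff 0)
Mutual best responses: (A,X), (B,X), (B,Y) → Nash equilibria.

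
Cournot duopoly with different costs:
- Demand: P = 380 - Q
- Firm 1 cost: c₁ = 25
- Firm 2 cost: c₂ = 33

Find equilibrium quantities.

q₁* = 121.0, q₂* = 113.0

Work:
Reaction: q₁ = (380 - 25 - q₂)/2
Reaction: q₂ = (380 - 33 - q₁)/2
Solve simultaneously:
q₁* = (380 - 2×25 + 33)/3 = 121.0
q₂* = (380 - 2×33 + 25)/3 = 113.0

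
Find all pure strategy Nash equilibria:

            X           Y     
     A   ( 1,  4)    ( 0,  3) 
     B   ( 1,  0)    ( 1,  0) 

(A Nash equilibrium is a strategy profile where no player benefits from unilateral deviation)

Nash equilibrium: (A, X), (B, X), (B, Y)

Work:
Best responses:
  P1 vs X: payoffs [1, 1] → best response A/B (payoff 1)
  P1 vs Y: payoffs [0, 1] → best response B (payoff 1)
  P2 vs A: payoffs [4, 3] → best response X (payoff 4)
  P2 vs B: payoffs [0, 0] → best response X/Y (payoff 0)
Mutual best responses: (A,X), (B,X), (B,Y) → Nash equilibria.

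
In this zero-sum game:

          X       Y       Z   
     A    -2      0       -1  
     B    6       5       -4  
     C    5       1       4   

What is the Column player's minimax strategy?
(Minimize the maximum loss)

Column should play Z, value = 4

Work:
Column player minimizes Row's maximum payoff:
Column X: max payoff to Row = 6
Column Y: max payoff to Row = 5
Column Z: max payoff to Row = 4
Minimum is 4, achieved by column Z.
Minimax strategy: Z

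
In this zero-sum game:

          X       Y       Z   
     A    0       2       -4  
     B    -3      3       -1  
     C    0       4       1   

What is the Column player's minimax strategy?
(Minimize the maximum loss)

Column should play X, value = 0

Work:
Column player minimizes Row's maximum payoff:
Column X: max payoff to Row = 0
Column Y: max payoff to Row = 4
Column Z: max payoff to Row = 1
Minimum is 0, achieved by column X.
Minimax strategy: X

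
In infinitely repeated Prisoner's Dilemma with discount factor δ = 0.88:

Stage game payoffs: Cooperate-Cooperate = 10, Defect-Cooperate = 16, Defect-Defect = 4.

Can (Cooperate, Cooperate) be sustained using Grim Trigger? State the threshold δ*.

δ* = 0.5; since δ = 0.88 ≥ 0.5, cooperation can be sustained

Work:
For Grim Trigger:
Cooperate forever: 10/(1-δ)
Defect then punished: 16 + 4·δ/(1-δ)
Need: 10/(1-δ) ≥ 16 + 4·δ/(1-δ)
Solving: δ ≥ (T-R)/(T-P) = (16-10)/(16-4) = 0.5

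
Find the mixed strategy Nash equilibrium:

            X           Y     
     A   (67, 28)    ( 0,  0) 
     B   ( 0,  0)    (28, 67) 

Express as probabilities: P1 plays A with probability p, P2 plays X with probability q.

p = 0.7053, q = 0.2947

Work:
Find probabilities that make opponent indifferent:
P2 chooses q to make P1 indifferent between A and B
P1 chooses p to make P2 indifferent between X and Y
Mixed NE: P1 plays (A: 0.7053, B: 0.2947), P2 plays (X: 0.2947, Y: 0.7053)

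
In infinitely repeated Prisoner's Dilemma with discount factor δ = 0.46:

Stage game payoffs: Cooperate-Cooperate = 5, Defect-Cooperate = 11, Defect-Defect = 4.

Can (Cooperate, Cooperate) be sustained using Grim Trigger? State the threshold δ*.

δ* = 0.8571; since δ = 0.46 < 0.8571, cooperation cannot be sustained

Work:
For Grim Trigger:
Cooperate forever: 5/(1-δ)
Defect then punished: 11 + 4·δ/(1-δ)
Need: 5/(1-δ) ≥ 11 + 4·δ/(1-δ)
Solving: δ ≥ (T-R)/(T-P) = (11-5)/(11-4) = 0.8571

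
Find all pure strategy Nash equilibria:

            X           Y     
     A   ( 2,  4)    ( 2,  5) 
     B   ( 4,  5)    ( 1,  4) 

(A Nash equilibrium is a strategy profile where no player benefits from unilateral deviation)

Nash equilibrium: (A, Y), (B, X)

Work:
Best responses:
  P1 vs X: payoffs [2, 4] → best response B (payoff 4)
  P1 vs Y: payoffs [2, 1] → best response A (payoff 2)
  P2 vs A: payoffs [4, 5] → best response Y (payoff 5)
  P2 vs B: payoffs [5, 4] → best response X (payoff 5)
Mutual best responses: (A,Y), (B,X) → Nash equilibria.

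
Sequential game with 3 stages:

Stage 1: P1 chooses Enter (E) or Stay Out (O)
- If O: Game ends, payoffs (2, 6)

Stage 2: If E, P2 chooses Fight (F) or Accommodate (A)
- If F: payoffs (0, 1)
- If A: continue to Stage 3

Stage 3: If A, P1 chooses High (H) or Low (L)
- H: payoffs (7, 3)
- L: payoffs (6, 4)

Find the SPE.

SPE: (E, A, H); Outcome (7, 3)

Work:
Stage 3: P1 chooses H (7 vs 6)
Stage 2: P2: F->1, A->3 (anticipating H). Choose A
Stage 1: P1: O->2, E->7 (anticipating A, H). Choose E
SPE path: E -> A -> H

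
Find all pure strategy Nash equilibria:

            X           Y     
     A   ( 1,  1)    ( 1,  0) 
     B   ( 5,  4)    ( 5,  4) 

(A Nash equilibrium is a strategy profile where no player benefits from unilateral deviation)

Nash equilibrium: (B, X), (B, Y)

Work:
Best responses:
  P1 vs X: payoffs [1, 5] → best response B (payoff 5)
  P1 vs Y: payoffs [1, 5] → best response B (payoff 5)
  P2 vs A: payoffs [1, 0] → best response X (payoff 1)
  P2 vs B: payoffs [4, 4] → best response X/Y (payoff 4)
Mutual best responses: (B,X), (B,Y) → Nash equilibria.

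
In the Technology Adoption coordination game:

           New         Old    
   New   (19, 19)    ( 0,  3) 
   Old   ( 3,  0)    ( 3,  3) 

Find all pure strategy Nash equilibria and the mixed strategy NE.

Pure NE: (New, New) and (Old, Old); Mixed NE: p = 0.1579, q = 0.1579

Work:
Check pure NE:
(New, New): (19, 19) - no unilateral deviation beneficial
(Old, Old): (3, 3) - no unilateral deviation beneficial
Mixed NE: P1 plays New with p = 0.1579, P2 plays New with q = 0.1579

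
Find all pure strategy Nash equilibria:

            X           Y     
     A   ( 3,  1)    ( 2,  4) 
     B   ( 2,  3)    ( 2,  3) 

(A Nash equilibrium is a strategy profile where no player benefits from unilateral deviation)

Nash equilibrium: (A, Y), (B, Y)

Work:
Best responses:
  P1 vs X: payoffs [3, 2] → best response A (payoff 3)
  P1 vs Y: payoffs [2, 2] → best response A/B (payoff 2)
  P2 vs A: payoffs [1, 4] → best response Y (payoff 4)
  P2 vs B: payoffs [3, 3] → best response X/Y (payoff 3)
Mutual best responses: (A,Y), (B,Y) → Nash equilibria.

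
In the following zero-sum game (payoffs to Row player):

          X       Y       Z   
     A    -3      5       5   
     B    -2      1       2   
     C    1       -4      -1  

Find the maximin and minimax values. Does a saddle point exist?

Maximin = -2, Minimax = 1, Saddle: False

Work:
Row minimums: [-3, -2, -4] → maximin = -2
Column maximums: [1, 5, 5] → minimax = 1
No saddle point (maximin ≠ minimax). Mixed strategy needed.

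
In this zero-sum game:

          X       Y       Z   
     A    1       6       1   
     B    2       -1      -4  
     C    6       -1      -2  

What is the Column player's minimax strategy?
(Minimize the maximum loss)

Column should play Z, value = 1

Work:
Column player minimizes Row's maximum payoff:
Column X: max payoff to Row = 6
Column Y: max payoff to Row = 6
Column Z: max payoff to Row = 1
Minimum is 1, achieved by column Z.
Minimax strategy: Z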